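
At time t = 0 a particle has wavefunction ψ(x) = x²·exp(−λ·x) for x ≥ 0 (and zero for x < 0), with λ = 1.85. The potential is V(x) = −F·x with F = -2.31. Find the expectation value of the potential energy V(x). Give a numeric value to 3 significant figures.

⟨V⟩ = ∫ V(x)·|ψ|² dx / ∫|ψ|² dx.
Every integrand reduces to terms xʲ·e^(−2λx) on [0, ∞); use ∫₀^∞ xʲ·e^(−2λx) dx = j!/(2λ)^(j+1).
State is unnormalized: ∫|ψ|² dx = 0.034610, and ∫ψ*·V(x)·ψ dx = 0.10804, so ⟨V⟩ = 0.10804 / 0.034610.
⟨V⟩ = 3.1216.

3.12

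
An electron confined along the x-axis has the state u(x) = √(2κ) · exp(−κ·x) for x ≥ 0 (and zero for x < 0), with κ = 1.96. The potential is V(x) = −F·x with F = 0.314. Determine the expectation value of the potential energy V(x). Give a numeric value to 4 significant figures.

-0.08010

⟨V⟩ = ∫ V(x)·|u|² dx.
Every integrand reduces to terms xʲ·e^(−2κx) on [0, ∞); use ∫₀^∞ xʲ·e^(−2κx) dx = j!/(2κ)^(j+1).
⟨V⟩ = -0.080102.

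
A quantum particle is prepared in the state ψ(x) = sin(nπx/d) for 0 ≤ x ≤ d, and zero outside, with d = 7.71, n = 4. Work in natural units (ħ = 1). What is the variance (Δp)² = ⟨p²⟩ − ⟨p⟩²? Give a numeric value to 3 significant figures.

2.66

Compute ⟨p⟩ and ⟨p²⟩ separately; (Δp)² = ⟨p²⟩ − ⟨p⟩².
d/dx sin(nπx/d) = (nπ/d)·cos(nπx/d) and d²/dx² sin(nπx/d) = −(nπ/d)²·sin(nπx/d); on 0 ≤ x ≤ d, ∫sin²(nπx/d) dx = d/2 and ∫sin(nπx/d)·cos(nπx/d) dx = 0.
Normalization: ∫|ψ|² dx = 3.8550.
⟨p⟩ = 0.0000 and ⟨p²⟩ = 2.6565.
(Δp)² = 2.6565 − (0.0000)² = 2.6565.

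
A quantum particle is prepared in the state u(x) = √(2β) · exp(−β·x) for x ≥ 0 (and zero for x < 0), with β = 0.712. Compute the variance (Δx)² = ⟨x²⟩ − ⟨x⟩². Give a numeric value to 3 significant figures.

Compute ⟨x⟩ and ⟨x²⟩ separately, then (Δx)² = ⟨x²⟩ − ⟨x⟩².
Every integrand reduces to terms xʲ·e^(−2βx) on [0, ∞); use ∫₀^∞ xʲ·e^(−2βx) dx = j!/(2β)^(j+1).
⟨x⟩ = 0.70225 and ⟨x²⟩ = 0.98630.
(Δx)² = 0.98630 − (0.70225)² = 0.49315.

0.493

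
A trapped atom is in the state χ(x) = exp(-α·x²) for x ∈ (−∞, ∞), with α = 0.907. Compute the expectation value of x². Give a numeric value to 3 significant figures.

0.276

⟨x²⟩ = ∫ x²·|χ|² dx / ∫|χ|² dx (integrals over the domain).
Gaussian moments: ∫x^(2j)·e^(−2αx²) dx = (2j−1)!!/(4α)^j · √(π/(2α)), odd powers integrate to 0; here √(π/(2α)) = 1.3160.
State is unnormalized: ∫|χ|² dx = 1.3160, and ∫χ*·x²·χ dx = 0.36273, so ⟨x²⟩ = 0.36273 / 1.3160.
⟨x²⟩ = 0.27563.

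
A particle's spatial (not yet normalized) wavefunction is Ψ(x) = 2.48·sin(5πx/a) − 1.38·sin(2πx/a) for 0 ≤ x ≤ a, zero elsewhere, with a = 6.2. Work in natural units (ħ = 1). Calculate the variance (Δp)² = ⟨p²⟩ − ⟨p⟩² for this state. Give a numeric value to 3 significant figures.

5.14

Compute ⟨p⟩ and ⟨p²⟩ separately; (Δp)² = ⟨p²⟩ − ⟨p⟩².
d²/dx² sin(jπx/a) = −(jπ/a)²·sin(jπx/a); on 0 ≤ x ≤ a, ∫sin²(jπx/a) dx = a/2 and ∫sin(jπx/a)·sin(lπx/a) dx = 0 for j ≠ l, so only diagonal terms survive in ∫|Ψ|² and ∫Ψ·Ψ″; ∫Ψ·Ψ′ dx = [Ψ²/2] between the walls = 0.
Normalization: ∫|Ψ|² dx = 24.970.
⟨p⟩ = 0.0000 and ⟨p²⟩ = 5.1440.
(Δp)² = 5.1440 − (0.0000)² = 5.1440.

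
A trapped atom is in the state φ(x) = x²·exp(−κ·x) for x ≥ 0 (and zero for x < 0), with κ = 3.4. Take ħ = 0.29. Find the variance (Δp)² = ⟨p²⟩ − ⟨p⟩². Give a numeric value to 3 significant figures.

Compute ⟨p⟩ and ⟨p²⟩ separately; (Δp)² = ⟨p²⟩ − ⟨p⟩².
Differentiate x²·exp(−κ·x) with the product rule; every integrand then reduces to terms xʲ·e^(−2κx) on [0, ∞), with ∫₀^∞ xʲ·e^(−2κx) dx = j!/(2κ)^(j+1).
Normalization: ∫|φ|² dx = 0.0016507.
⟨p⟩ = 0.0000 and ⟨p²⟩ = 0.32407.
(Δp)² = 0.32407 − (0.0000)² = 0.32407.

0.324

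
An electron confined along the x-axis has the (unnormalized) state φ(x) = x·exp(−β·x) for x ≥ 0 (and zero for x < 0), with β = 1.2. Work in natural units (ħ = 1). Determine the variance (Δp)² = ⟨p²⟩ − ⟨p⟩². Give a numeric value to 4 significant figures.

1.440

Compute ⟨p⟩ and ⟨p²⟩ separately; (Δp)² = ⟨p²⟩ − ⟨p⟩².
Differentiate x·exp(−β·x) with the product rule; every integrand then reduces to terms xʲ·e^(−2βx) on [0, ∞), with ∫₀^∞ xʲ·e^(−2βx) dx = j!/(2β)^(j+1).
Normalization: ∫|φ|² dx = 0.14468.
⟨p⟩ = 0.0000 and ⟨p²⟩ = 1.4400.
(Δp)² = 1.4400 − (0.0000)² = 1.4400.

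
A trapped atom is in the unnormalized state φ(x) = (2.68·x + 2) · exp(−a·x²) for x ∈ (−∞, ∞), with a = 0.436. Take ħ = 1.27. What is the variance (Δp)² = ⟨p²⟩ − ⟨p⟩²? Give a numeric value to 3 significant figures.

Compute ⟨p⟩ and ⟨p²⟩ separately; (Δp)² = ⟨p²⟩ − ⟨p⟩².
Expand each integrand as polynomial × e^(−2ax²) and use ∫x^(2j)·e^(−2ax²) dx = (2j−1)!!/(4a)^j · √(π/(2a)), odd powers → 0; here √(π/(2a)) = 1.8981. Differentiate with the product rule, d/dx e^(−ax²) = −2ax·e^(−ax²).
Normalization: ∫|φ|² dx = 15.409.
⟨p⟩ = 0.0000 and ⟨p²⟩ = 1.4167.
(Δp)² = 1.4167 − (0.0000)² = 1.4167.

1.42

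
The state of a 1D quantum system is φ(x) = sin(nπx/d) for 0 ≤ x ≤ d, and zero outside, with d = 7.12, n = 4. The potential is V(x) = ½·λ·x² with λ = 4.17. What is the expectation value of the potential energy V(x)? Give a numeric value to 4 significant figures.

34.90

⟨V⟩ = ∫ V(x)·|φ|² dx / ∫|φ|² dx.
With sin²θ = (1 − cos2θ)/2 on 0 ≤ x ≤ d: ∫sin²(nπx/d) dx = d/2, ∫x·sin²(nπx/d) dx = d²/4, ∫x²·sin²(nπx/d) dx = d³·(1/6 − 1/(4n²π²)); higher powers xᵏ the same way, integrating xᵏ·cos(2nπx/d) by parts.
State is unnormalized: ∫|φ|² dx = 3.5600, and ∫φ*·V(x)·φ dx = 124.24, so ⟨V⟩ = 124.24 / 3.5600.
⟨V⟩ = 34.898.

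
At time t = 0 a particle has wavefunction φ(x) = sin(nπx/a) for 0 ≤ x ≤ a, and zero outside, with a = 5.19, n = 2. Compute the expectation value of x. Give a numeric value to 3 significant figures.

2.60

⟨x⟩ = ∫ x·|φ|² dx / ∫|φ|² dx (integrals over the domain).
With sin²θ = (1 − cos2θ)/2 on 0 ≤ x ≤ a: ∫sin²(nπx/a) dx = a/2, ∫x·sin²(nπx/a) dx = a²/4, ∫x²·sin²(nπx/a) dx = a³·(1/6 − 1/(4n²π²)); higher powers xᵏ the same way, integrating xᵏ·cos(2nπx/a) by parts.
State is unnormalized: ∫|φ|² dx = 2.5950, and ∫φ*·x·φ dx = 6.7340, so ⟨x⟩ = 6.7340 / 2.5950.
⟨x⟩ = 2.5950.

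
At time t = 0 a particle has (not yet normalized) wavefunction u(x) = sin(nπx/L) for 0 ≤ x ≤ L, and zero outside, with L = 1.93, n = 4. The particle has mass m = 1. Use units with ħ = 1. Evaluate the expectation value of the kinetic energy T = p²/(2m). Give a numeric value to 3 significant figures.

T = −(ħ²/2m) d²/dx², so ⟨T⟩ = −(ħ²/2m) ∫ u*·u'' dx / ∫|u|² dx; with m = 1.
d/dx sin(nπx/L) = (nπ/L)·cos(nπx/L) and d²/dx² sin(nπx/L) = −(nπ/L)²·sin(nπx/L); on 0 ≤ x ≤ L, ∫sin²(nπx/L) dx = L/2 and ∫sin(nπx/L)·cos(nπx/L) dx = 0.
State is unnormalized: ∫|u|² dx = 0.96500, and ∫u*·(−ħ²/2m · u'') dx = 20.455, so ⟨T⟩ = 20.455 / 0.96500.
⟨T⟩ = 21.197.

21.2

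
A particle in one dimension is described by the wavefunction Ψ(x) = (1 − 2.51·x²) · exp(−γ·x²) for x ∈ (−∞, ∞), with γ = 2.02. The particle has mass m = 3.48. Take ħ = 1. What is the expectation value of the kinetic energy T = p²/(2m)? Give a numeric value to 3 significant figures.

T = −(ħ²/2m) d²/dx², so ⟨T⟩ = −(ħ²/2m) ∫ Ψ*·Ψ'' dx / ∫|Ψ|² dx; with m = 3.48.
Expand each integrand as polynomial × e^(−2γx²) and use ∫x^(2j)·e^(−2γx²) dx = (2j−1)!!/(4γ)^j · √(π/(2γ)), odd powers → 0; here √(π/(2γ)) = 0.88183. Differentiate with the product rule, d/dx e^(−γx²) = −2γx·e^(−γx²).
State is unnormalized: ∫|Ψ|² dx = 0.58925, and ∫Ψ*·(−ħ²/2m · Ψ'') dx = 0.58782, so ⟨T⟩ = 0.58782 / 0.58925.
⟨T⟩ = 0.99758.

0.998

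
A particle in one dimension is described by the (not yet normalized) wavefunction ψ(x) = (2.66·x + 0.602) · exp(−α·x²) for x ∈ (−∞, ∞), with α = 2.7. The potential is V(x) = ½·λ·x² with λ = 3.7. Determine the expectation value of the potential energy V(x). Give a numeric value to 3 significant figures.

0.392

⟨V⟩ = ∫ V(x)·|ψ|² dx / ∫|ψ|² dx.
Expand each integrand as polynomial × e^(−2αx²) and use ∫x^(2j)·e^(−2αx²) dx = (2j−1)!!/(4α)^j · √(π/(2α)), odd powers → 0; here √(π/(2α)) = 0.76274.
State is unnormalized: ∫|ψ|² dx = 0.77613, and ∫ψ*·V(x)·ψ dx = 0.30415, so ⟨V⟩ = 0.30415 / 0.77613.
⟨V⟩ = 0.39187.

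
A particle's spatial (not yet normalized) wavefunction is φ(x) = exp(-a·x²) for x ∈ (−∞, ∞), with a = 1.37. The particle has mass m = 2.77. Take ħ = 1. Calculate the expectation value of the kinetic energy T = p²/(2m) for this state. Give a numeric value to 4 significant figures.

0.2473

T = −(ħ²/2m) d²/dx², so ⟨T⟩ = −(ħ²/2m) ∫ φ*·φ'' dx / ∫|φ|² dx; with m = 2.77.
Gaussian moments: ∫x^(2j)·e^(−2ax²) dx = (2j−1)!!/(4a)^j · √(π/(2a)), odd powers integrate to 0; here √(π/(2a)) = 1.0708. Derivatives: d/dx e^(−ax²) = −2ax·e^(−ax²), d²/dx² e^(−ax²) = (4a²x² − 2a)·e^(−ax²).
State is unnormalized: ∫|φ|² dx = 1.0708, and ∫φ*·(−ħ²/2m · φ'') dx = 0.26480, so ⟨T⟩ = 0.26480 / 1.0708.
⟨T⟩ = 0.24729.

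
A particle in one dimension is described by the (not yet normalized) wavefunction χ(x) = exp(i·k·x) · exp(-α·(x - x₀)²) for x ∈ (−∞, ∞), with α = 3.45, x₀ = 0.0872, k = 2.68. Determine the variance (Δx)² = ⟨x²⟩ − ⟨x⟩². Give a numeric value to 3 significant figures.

Compute ⟨x⟩ and ⟨x²⟩ separately, then (Δx)² = ⟨x²⟩ − ⟨x⟩².
Gaussian moments (u = x − x₀): ∫u^(2j)·e^(−2αu²) du = (2j−1)!!/(4α)^j · √(π/(2α)), odd powers integrate to 0; here √(π/(2α)) = 0.67476.
Normalization: ∫|χ|² dx = 0.67476.
⟨x⟩ = 0.087200 and ⟨x²⟩ = 0.080068.
(Δx)² = 0.080068 − (0.087200)² = 0.072464.

0.0725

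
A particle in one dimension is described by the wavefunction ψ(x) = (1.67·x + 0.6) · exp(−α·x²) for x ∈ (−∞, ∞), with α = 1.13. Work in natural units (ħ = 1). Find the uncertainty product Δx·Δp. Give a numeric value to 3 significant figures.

Δx = √(⟨x²⟩−⟨x⟩²), Δp = √(⟨p²⟩−⟨p⟩²).
Expand each integrand as polynomial × e^(−2αx²) and use ∫x^(2j)·e^(−2αx²) dx = (2j−1)!!/(4α)^j · √(π/(2α)), odd powers → 0; here √(π/(2α)) = 1.1790. Differentiate with the product rule, d/dx e^(−αx²) = −2αx·e^(−αx²).
Normalization: ∫|ψ|² dx = 1.1519.
⟨x⟩ = 0.45379, ⟨x²⟩ = 0.50068 ⇒ Δx = 0.54291.
⟨p⟩ = 0.0000, ⟨p²⟩ = 2.5573 ⇒ Δp = 1.5991.
Δx·Δp = 0.86819.

0.868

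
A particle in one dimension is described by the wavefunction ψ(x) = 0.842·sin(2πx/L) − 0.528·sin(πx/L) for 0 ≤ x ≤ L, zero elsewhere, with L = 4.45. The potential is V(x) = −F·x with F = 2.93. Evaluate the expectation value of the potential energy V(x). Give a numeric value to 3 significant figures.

-8.63

⟨V⟩ = ∫ V(x)·|ψ|² dx / ∫|ψ|² dx.
On 0 ≤ x ≤ L (j ≠ l): ∫sin²(jπx/L) dx = L/2, ∫sin(jπx/L)·sin(lπx/L) dx = 0; diagonal moments ∫x·sin²(jπx/L) dx = L²/4, ∫x²·sin²(jπx/L) dx = L³·(1/6 − 1/(4j²π²)); cross terms ∫x·sin(jπx/L)·sin(lπx/L) dx = 0 for j + l even and −4jlL²/(π²(j² − l²)²) for j + l odd, ∫x²·sin(jπx/L)·sin(lπx/L) dx = (−1)^(j+l)·4jlL³/(π²(j² − l²)²); higher powers the same way via product-to-sum and parts.
State is unnormalized: ∫|ψ|² dx = 2.1977, and ∫ψ*·V(x)·ψ dx = -18.974, so ⟨V⟩ = -18.974 / 2.1977.
⟨V⟩ = -8.6334.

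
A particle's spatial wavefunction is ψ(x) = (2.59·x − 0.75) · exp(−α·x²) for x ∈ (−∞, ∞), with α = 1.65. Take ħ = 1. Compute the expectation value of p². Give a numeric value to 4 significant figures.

p² ψ = −ħ² d²ψ/dx²; ⟨p²⟩ = −ħ² ∫ ψ*·ψ'' dx / ∫|ψ|² dx.
Expand each integrand as polynomial × e^(−2αx²) and use ∫x^(2j)·e^(−2αx²) dx = (2j−1)!!/(4α)^j · √(π/(2α)), odd powers → 0; here √(π/(2α)) = 0.97570. Differentiate with the product rule, d/dx e^(−αx²) = −2αx·e^(−αx²).
State is unnormalized: ∫|ψ|² dx = 1.5405, and ∫ψ*·(−ħ² ψ'') dx = 5.8144, so ⟨p²⟩ = 5.8144 / 1.5405.
⟨p²⟩ = 3.7743.

3.774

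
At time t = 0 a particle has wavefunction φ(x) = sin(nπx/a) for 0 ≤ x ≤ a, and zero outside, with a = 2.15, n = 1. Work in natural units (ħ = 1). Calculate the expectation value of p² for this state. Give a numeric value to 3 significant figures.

2.14

p² φ = −ħ² d²φ/dx²; ⟨p²⟩ = −ħ² ∫ φ*·φ'' dx / ∫|φ|² dx.
d/dx sin(nπx/a) = (nπ/a)·cos(nπx/a) and d²/dx² sin(nπx/a) = −(nπ/a)²·sin(nπx/a); on 0 ≤ x ≤ a, ∫sin²(nπx/a) dx = a/2 and ∫sin(nπx/a)·cos(nπx/a) dx = 0.
State is unnormalized: ∫|φ|² dx = 1.0750, and ∫φ*·(−ħ² φ'') dx = 2.2953, so ⟨p²⟩ = 2.2953 / 1.0750.
⟨p²⟩ = 2.1351.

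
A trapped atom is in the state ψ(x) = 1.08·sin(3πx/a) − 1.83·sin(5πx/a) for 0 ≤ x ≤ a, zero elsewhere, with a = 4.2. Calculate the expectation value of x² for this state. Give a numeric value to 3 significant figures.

5.09

⟨x²⟩ = ∫ x²·|ψ|² dx / ∫|ψ|² dx (integrals over the domain).
On 0 ≤ x ≤ a (j ≠ l): ∫sin²(jπx/a) dx = a/2, ∫sin(jπx/a)·sin(lπx/a) dx = 0; diagonal moments ∫x·sin²(jπx/a) dx = a²/4, ∫x²·sin²(jπx/a) dx = a³·(1/6 − 1/(4j²π²)); cross terms ∫x·sin(jπx/a)·sin(lπx/a) dx = 0 for j + l even and −4jla²/(π²(j² − l²)²) for j + l odd, ∫x²·sin(jπx/a)·sin(lπx/a) dx = (−1)^(j+l)·4jla³/(π²(j² − l²)²); higher powers the same way via product-to-sum and parts.
State is unnormalized: ∫|ψ|² dx = 9.4821, and ∫ψ*·x²·ψ dx = 48.306, so ⟨x²⟩ = 48.306 / 9.4821.
⟨x²⟩ = 5.0944.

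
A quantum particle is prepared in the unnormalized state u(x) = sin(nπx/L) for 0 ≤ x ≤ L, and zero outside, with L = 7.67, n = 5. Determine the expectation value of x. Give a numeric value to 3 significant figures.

3.84

⟨x⟩ = ∫ x·|u|² dx / ∫|u|² dx (integrals over the domain).
With sin²θ = (1 − cos2θ)/2 on 0 ≤ x ≤ L: ∫sin²(nπx/L) dx = L/2, ∫x·sin²(nπx/L) dx = L²/4, ∫x²·sin²(nπx/L) dx = L³·(1/6 − 1/(4n²π²)); higher powers xᵏ the same way, integrating xᵏ·cos(2nπx/L) by parts.
State is unnormalized: ∫|u|² dx = 3.8350, and ∫u*·x·u dx = 14.707, so ⟨x⟩ = 14.707 / 3.8350.
⟨x⟩ = 3.8350.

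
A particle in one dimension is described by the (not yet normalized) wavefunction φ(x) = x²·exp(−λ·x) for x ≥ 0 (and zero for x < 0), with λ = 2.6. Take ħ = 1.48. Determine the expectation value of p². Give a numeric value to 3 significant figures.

4.94

p² φ = −ħ² d²φ/dx²; ⟨p²⟩ = −ħ² ∫ φ*·φ'' dx / ∫|φ|² dx.
Differentiate x²·exp(−λ·x) with the product rule; every integrand then reduces to terms xʲ·e^(−2λx) on [0, ∞), with ∫₀^∞ xʲ·e^(−2λx) dx = j!/(2λ)^(j+1).
State is unnormalized: ∫|φ|² dx = 0.0063124, and ∫φ*·(−ħ² φ'') dx = 0.031156, so ⟨p²⟩ = 0.031156 / 0.0063124.
⟨p²⟩ = 4.9357.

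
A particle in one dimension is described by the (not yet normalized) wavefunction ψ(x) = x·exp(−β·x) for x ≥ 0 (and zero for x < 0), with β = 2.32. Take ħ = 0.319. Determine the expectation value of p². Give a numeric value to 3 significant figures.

p² ψ = −ħ² d²ψ/dx²; ⟨p²⟩ = −ħ² ∫ ψ*·ψ'' dx / ∫|ψ|² dx.
Differentiate x·exp(−β·x) with the product rule; every integrand then reduces to terms xʲ·e^(−2βx) on [0, ∞), with ∫₀^∞ xʲ·e^(−2βx) dx = j!/(2β)^(j+1).
State is unnormalized: ∫|ψ|² dx = 0.020021, and ∫ψ*·(−ħ² ψ'') dx = 0.010966, so ⟨p²⟩ = 0.010966 / 0.020021.
⟨p²⟩ = 0.54772.

0.548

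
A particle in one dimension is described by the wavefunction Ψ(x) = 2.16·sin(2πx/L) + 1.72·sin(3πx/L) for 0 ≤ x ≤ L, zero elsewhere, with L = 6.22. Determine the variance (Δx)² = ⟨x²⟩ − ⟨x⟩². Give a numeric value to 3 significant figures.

1.45

Compute ⟨x⟩ and ⟨x²⟩ separately, then (Δx)² = ⟨x²⟩ − ⟨x⟩².
On 0 ≤ x ≤ L (j ≠ l): ∫sin²(jπx/L) dx = L/2, ∫sin(jπx/L)·sin(lπx/L) dx = 0; diagonal moments ∫x·sin²(jπx/L) dx = L²/4, ∫x²·sin²(jπx/L) dx = L³·(1/6 − 1/(4j²π²)); cross terms ∫x·sin(jπx/L)·sin(lπx/L) dx = 0 for j + l even and −4jlL²/(π²(j² − l²)²) for j + l odd, ∫x²·sin(jπx/L)·sin(lπx/L) dx = (−1)^(j+l)·4jlL³/(π²(j² − l²)²); higher powers the same way via product-to-sum and parts.
Normalization: ∫|Ψ|² dx = 23.711.
⟨x⟩ = 1.9307 and ⟨x²⟩ = 5.1766.
(Δx)² = 5.1766 − (1.9307)² = 1.4489.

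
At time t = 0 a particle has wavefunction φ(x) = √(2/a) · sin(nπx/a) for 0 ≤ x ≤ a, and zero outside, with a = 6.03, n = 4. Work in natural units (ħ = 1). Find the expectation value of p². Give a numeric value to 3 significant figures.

p² φ = −ħ² d²φ/dx²; ⟨p²⟩ = −ħ² ∫ φ*·φ'' dx.
d/dx sin(nπx/a) = (nπ/a)·cos(nπx/a) and d²/dx² sin(nπx/a) = −(nπ/a)²·sin(nπx/a); on 0 ≤ x ≤ a, ∫sin²(nπx/a) dx = a/2 and ∫sin(nπx/a)·cos(nπx/a) dx = 0.
⟨p²⟩ = 4.3430.

4.34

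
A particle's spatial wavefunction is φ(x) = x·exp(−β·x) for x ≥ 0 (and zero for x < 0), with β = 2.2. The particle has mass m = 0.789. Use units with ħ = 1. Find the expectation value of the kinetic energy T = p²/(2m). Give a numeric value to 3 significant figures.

T = −(ħ²/2m) d²/dx², so ⟨T⟩ = −(ħ²/2m) ∫ φ*·φ'' dx / ∫|φ|² dx; with m = 0.789.
Differentiate x·exp(−β·x) with the product rule; every integrand then reduces to terms xʲ·e^(−2βx) on [0, ∞), with ∫₀^∞ xʲ·e^(−2βx) dx = j!/(2β)^(j+1).
State is unnormalized: ∫|φ|² dx = 0.023479, and ∫φ*·(−ħ²/2m · φ'') dx = 0.072013, so ⟨T⟩ = 0.072013 / 0.023479.
⟨T⟩ = 3.0672.

3.07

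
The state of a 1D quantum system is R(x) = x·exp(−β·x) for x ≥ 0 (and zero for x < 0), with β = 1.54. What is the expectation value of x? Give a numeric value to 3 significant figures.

0.974

⟨x⟩ = ∫ x·|R|² dx / ∫|R|² dx (integrals over the domain).
Every integrand reduces to terms xʲ·e^(−2βx) on [0, ∞); use ∫₀^∞ xʲ·e^(−2βx) dx = j!/(2β)^(j+1).
State is unnormalized: ∫|R|² dx = 0.068451, and ∫R*·x·R dx = 0.066673, so ⟨x⟩ = 0.066673 / 0.068451.
⟨x⟩ = 0.97403.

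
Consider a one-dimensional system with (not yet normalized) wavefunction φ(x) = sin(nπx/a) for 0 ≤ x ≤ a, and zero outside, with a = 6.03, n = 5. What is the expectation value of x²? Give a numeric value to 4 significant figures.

⟨x²⟩ = ∫ x²·|φ|² dx / ∫|φ|² dx (integrals over the domain).
With sin²θ = (1 − cos2θ)/2 on 0 ≤ x ≤ a: ∫sin²(nπx/a) dx = a/2, ∫x·sin²(nπx/a) dx = a²/4, ∫x²·sin²(nπx/a) dx = a³·(1/6 − 1/(4n²π²)); higher powers xᵏ the same way, integrating xᵏ·cos(2nπx/a) by parts.
State is unnormalized: ∫|φ|² dx = 3.0150, and ∫φ*·x²·φ dx = 36.321, so ⟨x²⟩ = 36.321 / 3.0150.
⟨x²⟩ = 12.047.

12.05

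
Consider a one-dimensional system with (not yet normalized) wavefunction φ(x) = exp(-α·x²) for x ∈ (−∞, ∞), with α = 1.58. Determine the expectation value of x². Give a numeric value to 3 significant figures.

0.158

⟨x²⟩ = ∫ x²·|φ|² dx / ∫|φ|² dx (integrals over the domain).
Gaussian moments: ∫x^(2j)·e^(−2αx²) dx = (2j−1)!!/(4α)^j · √(π/(2α)), odd powers integrate to 0; here √(π/(2α)) = 0.99708.
State is unnormalized: ∫|φ|² dx = 0.99708, and ∫φ*·x²·φ dx = 0.15777, so ⟨x²⟩ = 0.15777 / 0.99708.
⟨x²⟩ = 0.15823.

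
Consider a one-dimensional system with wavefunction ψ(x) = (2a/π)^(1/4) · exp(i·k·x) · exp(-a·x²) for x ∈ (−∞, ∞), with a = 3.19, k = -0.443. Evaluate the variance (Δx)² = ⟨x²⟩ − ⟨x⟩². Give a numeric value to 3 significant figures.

0.0784

Compute ⟨x⟩ and ⟨x²⟩ separately, then (Δx)² = ⟨x²⟩ − ⟨x⟩².
Gaussian moments: ∫x^(2j)·e^(−2ax²) dx = (2j−1)!!/(4a)^j · √(π/(2a)), odd powers integrate to 0; here √(π/(2a)) = 0.70172.
⟨x⟩ = 0.0000 and ⟨x²⟩ = 0.078370.
(Δx)² = 0.078370 − (0.0000)² = 0.078370.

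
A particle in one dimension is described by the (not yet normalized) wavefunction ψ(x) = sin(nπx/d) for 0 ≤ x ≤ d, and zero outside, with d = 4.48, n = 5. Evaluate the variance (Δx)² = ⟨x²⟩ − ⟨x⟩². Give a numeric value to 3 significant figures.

Compute ⟨x⟩ and ⟨x²⟩ separately, then (Δx)² = ⟨x²⟩ − ⟨x⟩².
With sin²θ = (1 − cos2θ)/2 on 0 ≤ x ≤ d: ∫sin²(nπx/d) dx = d/2, ∫x·sin²(nπx/d) dx = d²/4, ∫x²·sin²(nπx/d) dx = d³·(1/6 − 1/(4n²π²)); higher powers xᵏ the same way, integrating xᵏ·cos(2nπx/d) by parts.
Normalization: ∫|ψ|² dx = 2.2400.
⟨x⟩ = 2.2400 and ⟨x²⟩ = 6.6495.
(Δx)² = 6.6495 − (2.2400)² = 1.6319.

1.63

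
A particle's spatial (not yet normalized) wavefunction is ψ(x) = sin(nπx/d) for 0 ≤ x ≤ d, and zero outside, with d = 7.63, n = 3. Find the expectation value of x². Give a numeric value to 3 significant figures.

⟨x²⟩ = ∫ x²·|ψ|² dx / ∫|ψ|² dx (integrals over the domain).
With sin²θ = (1 − cos2θ)/2 on 0 ≤ x ≤ d: ∫sin²(nπx/d) dx = d/2, ∫x·sin²(nπx/d) dx = d²/4, ∫x²·sin²(nπx/d) dx = d³·(1/6 − 1/(4n²π²)); higher powers xᵏ the same way, integrating xᵏ·cos(2nπx/d) by parts.
State is unnormalized: ∫|ψ|² dx = 3.8150, and ∫ψ*·x²·ψ dx = 72.782, so ⟨x²⟩ = 72.782 / 3.8150.
⟨x²⟩ = 19.078.

19.1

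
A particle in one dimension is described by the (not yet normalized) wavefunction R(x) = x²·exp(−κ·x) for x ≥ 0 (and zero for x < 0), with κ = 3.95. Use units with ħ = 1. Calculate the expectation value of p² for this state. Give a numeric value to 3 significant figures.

5.20

p² R = −ħ² d²R/dx²; ⟨p²⟩ = −ħ² ∫ R*·R'' dx / ∫|R|² dx.
Differentiate x²·exp(−κ·x) with the product rule; every integrand then reduces to terms xʲ·e^(−2κx) on [0, ∞), with ∫₀^∞ xʲ·e^(−2κx) dx = j!/(2κ)^(j+1).
State is unnormalized: ∫|R|² dx = 0.00077997, and ∫R*·(−ħ² R'') dx = 0.0040565, so ⟨p²⟩ = 0.0040565 / 0.00077997.
⟨p²⟩ = 5.2008.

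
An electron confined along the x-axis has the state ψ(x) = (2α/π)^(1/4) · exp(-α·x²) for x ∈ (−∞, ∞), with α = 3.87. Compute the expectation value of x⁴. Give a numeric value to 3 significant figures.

⟨x⁴⟩ = ∫ x⁴·|ψ|² dx (integrals over the domain).
Gaussian moments: ∫x^(2j)·e^(−2αx²) dx = (2j−1)!!/(4α)^j · √(π/(2α)), odd powers integrate to 0; here √(π/(2α)) = 0.63710.
⟨x⁴⟩ = 0.012519.

0.0125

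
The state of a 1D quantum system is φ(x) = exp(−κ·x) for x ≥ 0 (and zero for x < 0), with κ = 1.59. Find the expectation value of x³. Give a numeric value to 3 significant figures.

⟨x³⟩ = ∫ x³·|φ|² dx / ∫|φ|² dx (integrals over the domain).
Every integrand reduces to terms xʲ·e^(−2κx) on [0, ∞); use ∫₀^∞ xʲ·e^(−2κx) dx = j!/(2κ)^(j+1).
State is unnormalized: ∫|φ|² dx = 0.31447, and ∫φ*·x³·φ dx = 0.058674, so ⟨x³⟩ = 0.058674 / 0.31447.
⟨x³⟩ = 0.18658.

0.187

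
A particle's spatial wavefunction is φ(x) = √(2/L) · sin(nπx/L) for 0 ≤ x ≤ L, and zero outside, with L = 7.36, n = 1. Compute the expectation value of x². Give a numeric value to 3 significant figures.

⟨x²⟩ = ∫ x²·|φ|² dx (integrals over the domain).
With sin²θ = (1 − cos2θ)/2 on 0 ≤ x ≤ L: ∫sin²(nπx/L) dx = L/2, ∫x·sin²(nπx/L) dx = L²/4, ∫x²·sin²(nπx/L) dx = L³·(1/6 − 1/(4n²π²)); higher powers xᵏ the same way, integrating xᵏ·cos(2nπx/L) by parts.
⟨x²⟩ = 15.312.

15.3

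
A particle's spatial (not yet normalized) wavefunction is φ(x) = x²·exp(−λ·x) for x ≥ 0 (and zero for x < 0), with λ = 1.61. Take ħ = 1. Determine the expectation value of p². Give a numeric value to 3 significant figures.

p² φ = −ħ² d²φ/dx²; ⟨p²⟩ = −ħ² ∫ φ*·φ'' dx / ∫|φ|² dx.
Differentiate x²·exp(−λ·x) with the product rule; every integrand then reduces to terms xʲ·e^(−2λx) on [0, ∞), with ∫₀^∞ xʲ·e^(−2λx) dx = j!/(2λ)^(j+1).
State is unnormalized: ∫|φ|² dx = 0.069332, and ∫φ*·(−ħ² φ'') dx = 0.059905, so ⟨p²⟩ = 0.059905 / 0.069332.
⟨p²⟩ = 0.86403.

0.864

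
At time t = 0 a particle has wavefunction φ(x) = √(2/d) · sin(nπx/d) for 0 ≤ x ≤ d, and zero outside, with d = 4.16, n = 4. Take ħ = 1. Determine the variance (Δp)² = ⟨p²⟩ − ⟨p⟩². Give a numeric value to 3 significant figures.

9.13

Compute ⟨p⟩ and ⟨p²⟩ separately; (Δp)² = ⟨p²⟩ − ⟨p⟩².
d/dx sin(nπx/d) = (nπ/d)·cos(nπx/d) and d²/dx² sin(nπx/d) = −(nπ/d)²·sin(nπx/d); on 0 ≤ x ≤ d, ∫sin²(nπx/d) dx = d/2 and ∫sin(nπx/d)·cos(nπx/d) dx = 0.
⟨p⟩ = 0.0000 and ⟨p²⟩ = 9.1250.
(Δp)² = 9.1250 − (0.0000)² = 9.1250.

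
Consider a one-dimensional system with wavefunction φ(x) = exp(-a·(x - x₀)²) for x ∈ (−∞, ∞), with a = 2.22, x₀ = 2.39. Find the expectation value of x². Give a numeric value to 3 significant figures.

5.82

⟨x²⟩ = ∫ x²·|φ|² dx / ∫|φ|² dx (integrals over the domain).
Gaussian moments (u = x − x₀): ∫u^(2j)·e^(−2au²) du = (2j−1)!!/(4a)^j · √(π/(2a)), odd powers integrate to 0; here √(π/(2a)) = 0.84117.
State is unnormalized: ∫|φ|² dx = 0.84117, and ∫φ*·x²·φ dx = 4.8996, so ⟨x²⟩ = 4.8996 / 0.84117.
⟨x²⟩ = 5.8247.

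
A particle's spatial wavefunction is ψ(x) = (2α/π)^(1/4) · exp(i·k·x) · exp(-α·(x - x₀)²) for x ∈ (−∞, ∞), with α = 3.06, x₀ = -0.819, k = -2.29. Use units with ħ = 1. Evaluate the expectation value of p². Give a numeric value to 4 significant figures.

8.304

p² ψ = −ħ² d²ψ/dx²; ⟨p²⟩ = −ħ² ∫ ψ*·ψ'' dx.
Gaussian moments (u = x − x₀): ∫u^(2j)·e^(−2αu²) du = (2j−1)!!/(4α)^j · √(π/(2α)), odd powers integrate to 0; here √(π/(2α)) = 0.71647. Derivatives: ψ′ = (ik − 2αu)·ψ, ψ″ = ((ik − 2αu)² − 2α)·ψ; the odd-in-u pieces drop out.
⟨p²⟩ = 8.3041.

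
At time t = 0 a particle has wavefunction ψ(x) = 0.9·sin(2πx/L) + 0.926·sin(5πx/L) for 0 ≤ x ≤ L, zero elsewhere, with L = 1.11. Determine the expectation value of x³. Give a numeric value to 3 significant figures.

⟨x³⟩ = ∫ x³·|ψ|² dx / ∫|ψ|² dx (integrals over the domain).
On 0 ≤ x ≤ L (j ≠ l): ∫sin²(jπx/L) dx = L/2, ∫sin(jπx/L)·sin(lπx/L) dx = 0; diagonal moments ∫x·sin²(jπx/L) dx = L²/4, ∫x²·sin²(jπx/L) dx = L³·(1/6 − 1/(4j²π²)); cross terms ∫x·sin(jπx/L)·sin(lπx/L) dx = 0 for j + l even and −4jlL²/(π²(j² − l²)²) for j + l odd, ∫x²·sin(jπx/L)·sin(lπx/L) dx = (−1)^(j+l)·4jlL³/(π²(j² − l²)²); higher powers the same way via product-to-sum and parts.
State is unnormalized: ∫|ψ|² dx = 0.92545, and ∫ψ*·x³·ψ dx = 0.26974, so ⟨x³⟩ = 0.26974 / 0.92545.
⟨x³⟩ = 0.29147.

0.291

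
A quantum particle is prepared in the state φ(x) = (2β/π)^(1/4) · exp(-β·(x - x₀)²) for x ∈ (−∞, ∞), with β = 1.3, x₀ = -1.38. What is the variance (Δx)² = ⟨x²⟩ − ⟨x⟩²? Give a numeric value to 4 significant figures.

Compute ⟨x⟩ and ⟨x²⟩ separately, then (Δx)² = ⟨x²⟩ − ⟨x⟩².
Gaussian moments (u = x − x₀): ∫u^(2j)·e^(−2βu²) du = (2j−1)!!/(4β)^j · √(π/(2β)), odd powers integrate to 0; here √(π/(2β)) = 1.0992.
⟨x⟩ = -1.3800 and ⟨x²⟩ = 2.0967.
(Δx)² = 2.0967 − (-1.3800)² = 0.19231.

0.1923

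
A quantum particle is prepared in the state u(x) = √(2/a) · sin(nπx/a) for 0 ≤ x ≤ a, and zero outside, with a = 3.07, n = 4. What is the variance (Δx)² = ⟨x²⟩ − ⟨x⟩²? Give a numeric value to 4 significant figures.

Compute ⟨x⟩ and ⟨x²⟩ separately, then (Δx)² = ⟨x²⟩ − ⟨x⟩².
With sin²θ = (1 − cos2θ)/2 on 0 ≤ x ≤ a: ∫sin²(nπx/a) dx = a/2, ∫x·sin²(nπx/a) dx = a²/4, ∫x²·sin²(nπx/a) dx = a³·(1/6 − 1/(4n²π²)); higher powers xᵏ the same way, integrating xᵏ·cos(2nπx/a) by parts.
⟨x⟩ = 1.5350 and ⟨x²⟩ = 3.1118.
(Δx)² = 3.1118 − (1.5350)² = 0.75557.

0.7556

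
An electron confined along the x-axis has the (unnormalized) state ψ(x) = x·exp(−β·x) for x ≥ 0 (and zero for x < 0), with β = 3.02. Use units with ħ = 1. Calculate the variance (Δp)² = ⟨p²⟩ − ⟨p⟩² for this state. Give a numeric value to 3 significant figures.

9.12

Compute ⟨p⟩ and ⟨p²⟩ separately; (Δp)² = ⟨p²⟩ − ⟨p⟩².
Differentiate x·exp(−β·x) with the product rule; every integrand then reduces to terms xʲ·e^(−2βx) on [0, ∞), with ∫₀^∞ xʲ·e^(−2βx) dx = j!/(2β)^(j+1).
Normalization: ∫|ψ|² dx = 0.0090765.
⟨p⟩ = 0.0000 and ⟨p²⟩ = 9.1204.
(Δp)² = 9.1204 − (0.0000)² = 9.1204.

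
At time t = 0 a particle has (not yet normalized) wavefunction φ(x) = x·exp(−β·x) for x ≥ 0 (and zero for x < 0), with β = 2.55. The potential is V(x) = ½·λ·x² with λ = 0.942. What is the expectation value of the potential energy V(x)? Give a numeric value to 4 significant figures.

0.2173

⟨V⟩ = ∫ V(x)·|φ|² dx / ∫|φ|² dx.
Every integrand reduces to terms xʲ·e^(−2βx) on [0, ∞); use ∫₀^∞ xʲ·e^(−2βx) dx = j!/(2β)^(j+1).
State is unnormalized: ∫|φ|² dx = 0.015077, and ∫φ*·V(x)·φ dx = 0.0032763, so ⟨V⟩ = 0.0032763 / 0.015077.
⟨V⟩ = 0.21730.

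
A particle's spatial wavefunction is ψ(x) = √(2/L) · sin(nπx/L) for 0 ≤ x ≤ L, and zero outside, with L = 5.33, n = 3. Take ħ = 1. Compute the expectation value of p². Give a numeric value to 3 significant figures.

p² ψ = −ħ² d²ψ/dx²; ⟨p²⟩ = −ħ² ∫ ψ*·ψ'' dx.
d/dx sin(nπx/L) = (nπ/L)·cos(nπx/L) and d²/dx² sin(nπx/L) = −(nπ/L)²·sin(nπx/L); on 0 ≤ x ≤ L, ∫sin²(nπx/L) dx = L/2 and ∫sin(nπx/L)·cos(nπx/L) dx = 0.
⟨p²⟩ = 3.1267.

3.13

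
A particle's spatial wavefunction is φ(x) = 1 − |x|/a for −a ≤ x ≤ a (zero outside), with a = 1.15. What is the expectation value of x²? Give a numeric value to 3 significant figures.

0.132

⟨x²⟩ = ∫ x²·|φ|² dx / ∫|φ|² dx (integrals over the domain).
φ is even, so ∫ over [−a, a] = 2∫₀ᵃ with φ = 1 − x/a there: ∫₀ᵃ (1 − x/a)² dx = a/3, ∫₀ᵃ x²(1 − x/a)² dx = a³/30, ∫₀ᵃ x⁴(1 − x/a)² dx = a⁵/105.
State is unnormalized: ∫|φ|² dx = 0.76667, and ∫φ*·x²·φ dx = 0.10139, so ⟨x²⟩ = 0.10139 / 0.76667.
⟨x²⟩ = 0.13225.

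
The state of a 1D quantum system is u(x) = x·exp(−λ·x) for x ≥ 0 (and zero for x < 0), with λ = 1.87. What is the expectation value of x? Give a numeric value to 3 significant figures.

0.802

⟨x⟩ = ∫ x·|u|² dx / ∫|u|² dx (integrals over the domain).
Every integrand reduces to terms xʲ·e^(−2λx) on [0, ∞); use ∫₀^∞ xʲ·e^(−2λx) dx = j!/(2λ)^(j+1).
State is unnormalized: ∫|u|² dx = 0.038231, and ∫u*·x·u dx = 0.030667, so ⟨x⟩ = 0.030667 / 0.038231.
⟨x⟩ = 0.80214.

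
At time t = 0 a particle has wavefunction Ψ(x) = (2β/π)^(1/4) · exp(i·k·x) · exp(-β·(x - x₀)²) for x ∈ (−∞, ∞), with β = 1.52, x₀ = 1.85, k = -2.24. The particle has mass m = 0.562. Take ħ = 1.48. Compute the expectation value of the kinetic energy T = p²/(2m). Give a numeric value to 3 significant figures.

T = −(ħ²/2m) d²/dx², so ⟨T⟩ = −(ħ²/2m) ∫ Ψ*·Ψ'' dx; with m = 0.562.
Gaussian moments (u = x − x₀): ∫u^(2j)·e^(−2βu²) du = (2j−1)!!/(4β)^j · √(π/(2β)), odd powers integrate to 0; here √(π/(2β)) = 1.0166. Derivatives: Ψ′ = (ik − 2βu)·Ψ, Ψ″ = ((ik − 2βu)² − 2β)·Ψ; the odd-in-u pieces drop out.
⟨T⟩ = 12.740.

12.7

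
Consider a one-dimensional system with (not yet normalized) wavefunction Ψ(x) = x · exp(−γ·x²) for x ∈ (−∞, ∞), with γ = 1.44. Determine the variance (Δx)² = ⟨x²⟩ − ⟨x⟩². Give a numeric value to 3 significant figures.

Compute ⟨x⟩ and ⟨x²⟩ separately, then (Δx)² = ⟨x²⟩ − ⟨x⟩².
Expand each integrand as polynomial × e^(−2γx²) and use ∫x^(2j)·e^(−2γx²) dx = (2j−1)!!/(4γ)^j · √(π/(2γ)), odd powers → 0; here √(π/(2γ)) = 1.0444.
Normalization: ∫|Ψ|² dx = 0.18132.
⟨x⟩ = 0.0000 and ⟨x²⟩ = 0.52083.
(Δx)² = 0.52083 − (0.0000)² = 0.52083.

0.521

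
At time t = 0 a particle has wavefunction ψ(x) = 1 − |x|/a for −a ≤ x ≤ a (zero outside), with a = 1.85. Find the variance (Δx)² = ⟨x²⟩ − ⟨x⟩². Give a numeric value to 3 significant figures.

Compute ⟨x⟩ and ⟨x²⟩ separately, then (Δx)² = ⟨x²⟩ − ⟨x⟩².
ψ is even, so ∫ over [−a, a] = 2∫₀ᵃ with ψ = 1 − x/a there: ∫₀ᵃ (1 − x/a)² dx = a/3, ∫₀ᵃ x²(1 − x/a)² dx = a³/30, ∫₀ᵃ x⁴(1 − x/a)² dx = a⁵/105.
Normalization: ∫|ψ|² dx = 1.2333.
⟨x⟩ = 0.0000 and ⟨x²⟩ = 0.34225.
(Δx)² = 0.34225 − (0.0000)² = 0.34225.

0.342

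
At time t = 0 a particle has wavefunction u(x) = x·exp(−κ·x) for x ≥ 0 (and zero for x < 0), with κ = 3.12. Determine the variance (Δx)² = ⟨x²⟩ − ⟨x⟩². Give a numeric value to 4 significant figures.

Compute ⟨x⟩ and ⟨x²⟩ separately, then (Δx)² = ⟨x²⟩ − ⟨x⟩².
Every integrand reduces to terms xʲ·e^(−2κx) on [0, ∞); use ∫₀^∞ xʲ·e^(−2κx) dx = j!/(2κ)^(j+1).
Normalization: ∫|u|² dx = 0.0082314.
⟨x⟩ = 0.48077 and ⟨x²⟩ = 0.30819.
(Δx)² = 0.30819 − (0.48077)² = 0.077046.

0.07705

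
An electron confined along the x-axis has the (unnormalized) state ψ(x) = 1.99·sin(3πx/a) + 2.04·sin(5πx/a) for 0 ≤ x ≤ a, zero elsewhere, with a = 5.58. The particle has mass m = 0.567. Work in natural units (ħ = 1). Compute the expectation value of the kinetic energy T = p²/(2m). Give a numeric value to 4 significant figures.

T = −(ħ²/2m) d²/dx², so ⟨T⟩ = −(ħ²/2m) ∫ ψ*·ψ'' dx / ∫|ψ|² dx; with m = 0.567.
d²/dx² sin(jπx/a) = −(jπ/a)²·sin(jπx/a); on 0 ≤ x ≤ a, ∫sin²(jπx/a) dx = a/2 and ∫sin(jπx/a)·sin(lπx/a) dx = 0 for j ≠ l, so only diagonal terms survive in ∫|ψ|² and ∫ψ·ψ″; ∫ψ·ψ′ dx = [ψ²/2] between the walls = 0.
State is unnormalized: ∫|ψ|² dx = 22.660, and ∫ψ*·(−ħ²/2m · ψ'') dx = 108.93, so ⟨T⟩ = 108.93 / 22.660.
⟨T⟩ = 4.8074.

4.807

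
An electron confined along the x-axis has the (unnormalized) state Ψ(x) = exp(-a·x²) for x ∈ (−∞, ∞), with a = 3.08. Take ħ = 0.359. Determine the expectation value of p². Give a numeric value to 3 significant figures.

p² Ψ = −ħ² d²Ψ/dx²; ⟨p²⟩ = −ħ² ∫ Ψ*·Ψ'' dx / ∫|Ψ|² dx.
Gaussian moments: ∫x^(2j)·e^(−2ax²) dx = (2j−1)!!/(4a)^j · √(π/(2a)), odd powers integrate to 0; here √(π/(2a)) = 0.71414. Derivatives: d/dx e^(−ax²) = −2ax·e^(−ax²), d²/dx² e^(−ax²) = (4a²x² − 2a)·e^(−ax²).
State is unnormalized: ∫|Ψ|² dx = 0.71414, and ∫Ψ*·(−ħ² Ψ'') dx = 0.28348, so ⟨p²⟩ = 0.28348 / 0.71414.
⟨p²⟩ = 0.39695.

0.397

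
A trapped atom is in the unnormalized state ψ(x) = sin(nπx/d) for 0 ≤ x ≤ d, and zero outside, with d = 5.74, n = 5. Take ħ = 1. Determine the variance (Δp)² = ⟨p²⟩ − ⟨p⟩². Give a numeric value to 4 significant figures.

Compute ⟨p⟩ and ⟨p²⟩ separately; (Δp)² = ⟨p²⟩ − ⟨p⟩².
d/dx sin(nπx/d) = (nπ/d)·cos(nπx/d) and d²/dx² sin(nπx/d) = −(nπ/d)²·sin(nπx/d); on 0 ≤ x ≤ d, ∫sin²(nπx/d) dx = d/2 and ∫sin(nπx/d)·cos(nπx/d) dx = 0.
Normalization: ∫|ψ|² dx = 2.8700.
⟨p⟩ = 0.0000 and ⟨p²⟩ = 7.4889.
(Δp)² = 7.4889 − (0.0000)² = 7.4889.

7.489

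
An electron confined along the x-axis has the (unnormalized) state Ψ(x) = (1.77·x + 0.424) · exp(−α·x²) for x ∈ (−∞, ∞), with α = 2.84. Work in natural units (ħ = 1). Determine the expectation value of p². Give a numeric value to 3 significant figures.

p² Ψ = −ħ² d²Ψ/dx²; ⟨p²⟩ = −ħ² ∫ Ψ*·Ψ'' dx / ∫|Ψ|² dx.
Expand each integrand as polynomial × e^(−2αx²) and use ∫x^(2j)·e^(−2αx²) dx = (2j−1)!!/(4α)^j · √(π/(2α)), odd powers → 0; here √(π/(2α)) = 0.74371. Differentiate with the product rule, d/dx e^(−αx²) = −2αx·e^(−αx²).
State is unnormalized: ∫|Ψ|² dx = 0.33880, and ∫Ψ*·(−ħ² Ψ'') dx = 2.1272, so ⟨p²⟩ = 2.1272 / 0.33880.
⟨p²⟩ = 6.2785.

6.28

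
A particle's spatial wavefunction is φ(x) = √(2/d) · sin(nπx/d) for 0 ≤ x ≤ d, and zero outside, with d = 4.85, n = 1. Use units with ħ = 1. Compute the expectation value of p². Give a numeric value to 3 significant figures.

0.420

p² φ = −ħ² d²φ/dx²; ⟨p²⟩ = −ħ² ∫ φ*·φ'' dx.
d/dx sin(nπx/d) = (nπ/d)·cos(nπx/d) and d²/dx² sin(nπx/d) = −(nπ/d)²·sin(nπx/d); on 0 ≤ x ≤ d, ∫sin²(nπx/d) dx = d/2 and ∫sin(nπx/d)·cos(nπx/d) dx = 0.
⟨p²⟩ = 0.41958.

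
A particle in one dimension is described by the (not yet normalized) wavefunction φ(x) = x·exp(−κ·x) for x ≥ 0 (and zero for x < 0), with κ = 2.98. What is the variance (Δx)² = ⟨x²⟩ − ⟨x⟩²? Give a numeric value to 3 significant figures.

0.0845

Compute ⟨x⟩ and ⟨x²⟩ separately, then (Δx)² = ⟨x²⟩ − ⟨x⟩².
Every integrand reduces to terms xʲ·e^(−2κx) on [0, ∞); use ∫₀^∞ xʲ·e^(−2κx) dx = j!/(2κ)^(j+1).
Normalization: ∫|φ|² dx = 0.0094469.
⟨x⟩ = 0.50336 and ⟨x²⟩ = 0.33782.
(Δx)² = 0.33782 − (0.50336)² = 0.084456.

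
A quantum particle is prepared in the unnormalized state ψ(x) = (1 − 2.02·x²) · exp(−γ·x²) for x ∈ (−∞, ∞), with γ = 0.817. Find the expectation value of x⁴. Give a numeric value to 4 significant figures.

2.529

⟨x⁴⟩ = ∫ x⁴·|ψ|² dx / ∫|ψ|² dx (integrals over the domain).
Expand each integrand as polynomial × e^(−2γx²) and use ∫x^(2j)·e^(−2γx²) dx = (2j−1)!!/(4γ)^j · √(π/(2γ)), odd powers → 0; here √(π/(2γ)) = 1.3866.
State is unnormalized: ∫|ψ|² dx = 1.2618, and ∫ψ*·x⁴·ψ dx = 3.1904, so ⟨x⁴⟩ = 3.1904 / 1.2618.
⟨x⁴⟩ = 2.5286.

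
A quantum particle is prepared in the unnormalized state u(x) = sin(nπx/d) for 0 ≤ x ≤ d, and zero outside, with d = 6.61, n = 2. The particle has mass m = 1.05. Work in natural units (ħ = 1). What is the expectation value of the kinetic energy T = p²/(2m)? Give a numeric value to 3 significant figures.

T = −(ħ²/2m) d²/dx², so ⟨T⟩ = −(ħ²/2m) ∫ u*·u'' dx / ∫|u|² dx; with m = 1.05.
d/dx sin(nπx/d) = (nπ/d)·cos(nπx/d) and d²/dx² sin(nπx/d) = −(nπ/d)²·sin(nπx/d); on 0 ≤ x ≤ d, ∫sin²(nπx/d) dx = d/2 and ∫sin(nπx/d)·cos(nπx/d) dx = 0.
State is unnormalized: ∫|u|² dx = 3.3050, and ∫u*·(−ħ²/2m · u'') dx = 1.4220, so ⟨T⟩ = 1.4220 / 3.3050.
⟨T⟩ = 0.43027.

0.430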